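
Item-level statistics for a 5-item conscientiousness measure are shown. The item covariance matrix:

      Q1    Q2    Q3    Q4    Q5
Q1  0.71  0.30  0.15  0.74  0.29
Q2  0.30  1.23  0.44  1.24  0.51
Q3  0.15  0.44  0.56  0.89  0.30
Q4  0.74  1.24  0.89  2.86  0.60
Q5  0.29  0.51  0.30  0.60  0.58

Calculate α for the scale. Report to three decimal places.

ΣVar(i) = 0.71 + 1.23 + 0.56 + 2.86 + 0.58 = 5.94
Sum of the distinct covariances = 5.46
total variance = 5.94 + 2 × 5.46 = 16.86
α = (k/(k−1))·(1 − ΣVar(i)/total variance) = (5/4)·(1 − 5.94/16.86) = 0.810

α = 0.810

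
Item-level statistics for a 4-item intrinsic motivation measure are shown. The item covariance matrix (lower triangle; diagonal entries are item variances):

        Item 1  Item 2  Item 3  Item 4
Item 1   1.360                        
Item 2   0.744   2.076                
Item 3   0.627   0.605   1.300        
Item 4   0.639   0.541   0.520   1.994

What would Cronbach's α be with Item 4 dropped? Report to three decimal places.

Cronbach's α = 0.682

Remaining items: Item 1, Item 2, Item 3 (k = 3).
Σσᵢ² = 1.360 + 2.076 + 1.300 = 4.736
σ²_T = 4.736 + 2 × 1.976 = 8.688
α (item deleted) = (3/2)·(1 − 4.736/8.688) = 0.682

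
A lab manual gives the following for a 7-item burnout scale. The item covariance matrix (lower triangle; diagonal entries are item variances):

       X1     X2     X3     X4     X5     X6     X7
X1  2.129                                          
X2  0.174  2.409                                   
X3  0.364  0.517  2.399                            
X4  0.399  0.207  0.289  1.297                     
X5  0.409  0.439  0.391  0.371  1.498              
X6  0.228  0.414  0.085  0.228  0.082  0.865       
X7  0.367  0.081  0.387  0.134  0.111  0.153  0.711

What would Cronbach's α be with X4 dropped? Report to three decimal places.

α = 0.548

Remaining items: X1, X2, X3, X5, X6, X7 (k = 6).
Σσ²ᵢ = 2.129 + 2.409 + 2.399 + 1.498 + 0.865 + 0.711 = 10.011
total variance = 10.011 + 2 × 4.202 = 18.415
α (item deleted) = (6/5)·(1 − 10.011/18.415) = 0.548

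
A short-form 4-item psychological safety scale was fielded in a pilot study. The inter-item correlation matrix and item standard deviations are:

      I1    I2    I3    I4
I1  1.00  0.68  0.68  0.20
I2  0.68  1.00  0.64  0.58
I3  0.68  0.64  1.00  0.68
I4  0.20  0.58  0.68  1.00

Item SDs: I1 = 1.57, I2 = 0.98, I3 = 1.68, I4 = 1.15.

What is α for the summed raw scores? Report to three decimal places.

α = 0.829

Σσ²ᵢ = 1.57² + 0.98² + 1.68² + 1.15² = 7.5702
Covariances σ_ij = r_ij · s_i · s_j:
  σ(I1,I2) = 0.68 × 1.57 × 0.98 = 1.0462
  σ(I1,I3) = 0.68 × 1.57 × 1.68 = 1.7936
  σ(I1,I4) = 0.20 × 1.57 × 1.15 = 0.3611
  σ(I2,I3) = 0.64 × 0.98 × 1.68 = 1.0537
  σ(I2,I4) = 0.58 × 0.98 × 1.15 = 0.6537
  σ(I3,I4) = 0.68 × 1.68 × 1.15 = 1.3138
σ²_T = Σσ²ᵢ + 2·Σσ_ij = 7.5702 + 2 × 6.2221 = 20.0144
α = (4/3)·(1 − 7.5702/20.0144) = 0.829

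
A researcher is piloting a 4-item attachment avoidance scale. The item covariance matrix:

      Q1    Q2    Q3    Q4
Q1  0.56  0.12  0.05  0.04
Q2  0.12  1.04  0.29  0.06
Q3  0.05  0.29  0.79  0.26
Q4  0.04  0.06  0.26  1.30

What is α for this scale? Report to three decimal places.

Σσ²ᵢ = 0.56 + 1.04 + 0.79 + 1.30 = 3.69
Sum of the distinct covariances = 0.82
σ²_total = 3.69 + 2 × 0.82 = 5.33
α = (k/(k−1))·(1 − Σσ²ᵢ/σ²_total) = (4/3)·(1 − 3.69/5.33) = 0.410

α = 0.410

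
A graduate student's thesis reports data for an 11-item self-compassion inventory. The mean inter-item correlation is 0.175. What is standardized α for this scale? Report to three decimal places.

Standardized α = k·r̄ / (1 + (k−1)·r̄) = 11 × 0.175 / (1 + 10 × 0.175)
  = 1.9250 / 2.7500 = 0.700

standardized α = 0.700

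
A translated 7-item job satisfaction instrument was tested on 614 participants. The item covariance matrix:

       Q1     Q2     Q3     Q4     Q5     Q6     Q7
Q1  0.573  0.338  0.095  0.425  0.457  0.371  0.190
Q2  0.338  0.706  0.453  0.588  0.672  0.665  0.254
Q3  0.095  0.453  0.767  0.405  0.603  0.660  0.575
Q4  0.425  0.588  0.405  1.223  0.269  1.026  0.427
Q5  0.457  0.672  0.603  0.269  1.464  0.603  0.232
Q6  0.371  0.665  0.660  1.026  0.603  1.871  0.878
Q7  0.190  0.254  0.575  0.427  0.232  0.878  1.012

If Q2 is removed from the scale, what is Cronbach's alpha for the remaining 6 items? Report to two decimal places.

Remaining items: Q1, Q3, Q4, Q5, Q6, Q7 (k = 6).
sum of item variances = 0.573 + 0.767 + 1.223 + 1.464 + 1.871 + 1.012 = 6.910
σ²_T = 6.910 + 2 × 7.216 = 21.342
α (item deleted) = (6/5)·(1 − 6.910/21.342) = 0.81

α = 0.81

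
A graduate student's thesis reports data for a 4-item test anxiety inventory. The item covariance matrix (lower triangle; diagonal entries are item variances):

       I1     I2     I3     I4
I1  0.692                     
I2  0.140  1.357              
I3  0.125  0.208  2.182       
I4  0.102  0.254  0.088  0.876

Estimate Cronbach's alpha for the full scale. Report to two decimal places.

Σσ²ᵢ = 0.692 + 1.357 + 2.182 + 0.876 = 5.107
Σ_{i<j} σ_ij = 0.917
total variance = 5.107 + 2 × 0.917 = 6.941
α = (k/(k−1))·(1 − Σσ²ᵢ/total variance) = (4/3)·(1 − 5.107/6.941) = 0.35

Cronbach's alpha = 0.35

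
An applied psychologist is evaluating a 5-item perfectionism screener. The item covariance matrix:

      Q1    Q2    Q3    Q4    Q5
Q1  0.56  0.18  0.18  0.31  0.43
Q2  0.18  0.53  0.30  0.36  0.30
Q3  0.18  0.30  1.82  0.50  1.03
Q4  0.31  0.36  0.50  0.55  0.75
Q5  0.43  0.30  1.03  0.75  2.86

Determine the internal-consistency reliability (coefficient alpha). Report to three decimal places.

coefficient alpha = 0.723

Σσᵢ² = 0.56 + 0.53 + 1.82 + 0.55 + 2.86 = 6.32
Sum of the distinct covariances = 4.34
Var(T) = 6.32 + 2 × 4.34 = 15.00
α = (k/(k−1))·(1 − Σσᵢ²/Var(T)) = (5/4)·(1 − 6.32/15.00) = 0.723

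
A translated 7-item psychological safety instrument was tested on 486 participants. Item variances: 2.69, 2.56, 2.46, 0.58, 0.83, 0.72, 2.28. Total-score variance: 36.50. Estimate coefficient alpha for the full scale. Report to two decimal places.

coefficient alpha = 0.78

sum of item variances = 2.69 + 2.56 + 2.46 + 0.58 + 0.83 + 0.72 + 2.28 = 12.12
α = (k/(k−1))·(1 − sum of item variances/σ²_T) = (7/6)·(1 − 12.12/36.50) = 0.78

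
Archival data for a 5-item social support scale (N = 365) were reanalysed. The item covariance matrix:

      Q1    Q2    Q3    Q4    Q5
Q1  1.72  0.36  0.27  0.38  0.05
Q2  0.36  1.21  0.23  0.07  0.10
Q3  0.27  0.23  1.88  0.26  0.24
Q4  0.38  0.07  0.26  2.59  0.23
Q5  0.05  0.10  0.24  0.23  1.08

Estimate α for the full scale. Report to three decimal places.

sum of item variances = 1.72 + 1.21 + 1.88 + 2.59 + 1.08 = 8.48
Sum of off-diagonal covariances = 2.19
σ²_total = 8.48 + 2 × 2.19 = 12.86
α = (k/(k−1))·(1 − sum of item variances/σ²_total) = (5/4)·(1 − 8.48/12.86) = 0.426

α = 0.426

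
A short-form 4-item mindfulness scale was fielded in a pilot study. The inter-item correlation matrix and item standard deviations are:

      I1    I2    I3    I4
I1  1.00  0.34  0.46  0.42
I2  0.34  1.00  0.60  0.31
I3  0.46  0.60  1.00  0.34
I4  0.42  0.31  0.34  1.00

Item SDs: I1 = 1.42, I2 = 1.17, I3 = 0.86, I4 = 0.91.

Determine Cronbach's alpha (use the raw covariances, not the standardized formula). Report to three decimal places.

Cronbach's alpha = 0.716

Σσ²ᵢ = 1.42² + 1.17² + 0.86² + 0.91² = 4.9530
Covariances σ_ij = r_ij · s_i · s_j:
  σ(I1,I2) = 0.34 × 1.42 × 1.17 = 0.5649
  σ(I1,I3) = 0.46 × 1.42 × 0.86 = 0.5618
  σ(I1,I4) = 0.42 × 1.42 × 0.91 = 0.5427
  σ(I2,I3) = 0.60 × 1.17 × 0.86 = 0.6037
  σ(I2,I4) = 0.31 × 1.17 × 0.91 = 0.3301
  σ(I3,I4) = 0.34 × 0.86 × 0.91 = 0.2661
σ²_T = Σσ²ᵢ + 2·Σσ_ij = 4.9530 + 2 × 2.8693 = 10.6916
α = (4/3)·(1 − 4.9530/10.6916) = 0.716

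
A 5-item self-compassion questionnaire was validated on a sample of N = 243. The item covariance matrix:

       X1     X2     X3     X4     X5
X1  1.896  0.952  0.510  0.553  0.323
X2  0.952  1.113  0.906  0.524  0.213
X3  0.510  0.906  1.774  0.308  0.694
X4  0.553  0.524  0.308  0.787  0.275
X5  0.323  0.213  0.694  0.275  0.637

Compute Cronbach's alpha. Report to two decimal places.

Σσ²ᵢ = 1.896 + 1.113 + 1.774 + 0.787 + 0.637 = 6.207
Sum of the distinct covariances = 5.258
σ²_T = 6.207 + 2 × 5.258 = 16.723
α = (k/(k−1))·(1 − Σσ²ᵢ/σ²_T) = (5/4)·(1 − 6.207/16.723) = 0.79

Cronbach's alpha = 0.79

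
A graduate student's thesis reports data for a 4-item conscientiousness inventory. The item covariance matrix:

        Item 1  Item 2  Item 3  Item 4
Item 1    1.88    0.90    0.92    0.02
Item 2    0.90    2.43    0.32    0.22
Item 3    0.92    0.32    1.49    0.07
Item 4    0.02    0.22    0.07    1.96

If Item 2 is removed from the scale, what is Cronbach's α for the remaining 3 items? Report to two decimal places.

Remaining items: Item 1, Item 3, Item 4 (k = 3).
Σσᵢ² = 1.88 + 1.49 + 1.96 = 5.33
σ²_T = 5.33 + 2 × 1.01 = 7.35
α (item deleted) = (3/2)·(1 − 5.33/7.35) = 0.41

α = 0.41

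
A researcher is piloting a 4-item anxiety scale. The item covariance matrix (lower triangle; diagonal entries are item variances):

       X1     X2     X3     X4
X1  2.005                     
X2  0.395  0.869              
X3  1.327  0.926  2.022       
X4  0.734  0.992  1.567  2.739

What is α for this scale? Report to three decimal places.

sum of item variances = 2.005 + 0.869 + 2.022 + 2.739 = 7.635
Sum of the distinct covariances = 5.941
σ²_T = 7.635 + 2 × 5.941 = 19.517
α = (k/(k−1))·(1 − sum of item variances/σ²_T) = (4/3)·(1 − 7.635/19.517) = 0.812

α = 0.812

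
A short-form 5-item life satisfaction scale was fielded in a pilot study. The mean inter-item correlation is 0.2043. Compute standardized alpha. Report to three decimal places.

Standardized α = k·r̄ / (1 + (k−1)·r̄) = 5 × 0.2043 / (1 + 4 × 0.2043)
  = 1.0215 / 1.8172 = 0.562

standardized alpha = 0.562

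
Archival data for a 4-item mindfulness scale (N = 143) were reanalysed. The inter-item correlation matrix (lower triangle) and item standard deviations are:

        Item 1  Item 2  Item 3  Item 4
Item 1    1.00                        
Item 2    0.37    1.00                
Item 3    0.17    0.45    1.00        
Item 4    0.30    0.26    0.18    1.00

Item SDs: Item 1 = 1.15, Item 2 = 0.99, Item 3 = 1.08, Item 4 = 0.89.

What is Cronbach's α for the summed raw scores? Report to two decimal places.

α = 0.61

Σσ²ᵢ = 1.15² + 0.99² + 1.08² + 0.89² = 4.2611
Covariances σ_ij = r_ij · s_i · s_j:
  σ(Item 1,Item 2) = 0.37 × 1.15 × 0.99 = 0.4212
  σ(Item 1,Item 3) = 0.17 × 1.15 × 1.08 = 0.2111
  σ(Item 1,Item 4) = 0.30 × 1.15 × 0.89 = 0.3070
  σ(Item 2,Item 3) = 0.45 × 0.99 × 1.08 = 0.4811
  σ(Item 2,Item 4) = 0.26 × 0.99 × 0.89 = 0.2291
  σ(Item 3,Item 4) = 0.18 × 1.08 × 0.89 = 0.1730
σ²_T = Σσ²ᵢ + 2·Σσ_ij = 4.2611 + 2 × 1.8225 = 7.9061
α = (4/3)·(1 − 4.2611/7.9061) = 0.61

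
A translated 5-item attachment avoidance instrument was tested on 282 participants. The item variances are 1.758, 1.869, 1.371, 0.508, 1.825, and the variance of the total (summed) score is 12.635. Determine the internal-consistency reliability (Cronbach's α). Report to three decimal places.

Cronbach's α = 0.525

Σσᵢ² = 1.758 + 1.869 + 1.371 + 0.508 + 1.825 = 7.331
α = (k/(k−1))·(1 − Σσᵢ²/σ²_total) = (5/4)·(1 − 7.331/12.635) = 0.525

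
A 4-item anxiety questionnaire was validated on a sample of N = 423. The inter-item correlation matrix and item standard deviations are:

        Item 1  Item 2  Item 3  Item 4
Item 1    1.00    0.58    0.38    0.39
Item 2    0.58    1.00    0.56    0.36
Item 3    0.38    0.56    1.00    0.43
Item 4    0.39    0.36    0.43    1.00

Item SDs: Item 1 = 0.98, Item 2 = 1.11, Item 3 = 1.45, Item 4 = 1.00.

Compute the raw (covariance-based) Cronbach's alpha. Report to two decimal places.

α = 0.76

Σσ²ᵢ = 0.98² + 1.11² + 1.45² + 1.00² = 5.2950
Covariances σ_ij = r_ij · s_i · s_j:
  σ(Item 1,Item 2) = 0.58 × 0.98 × 1.11 = 0.6309
  σ(Item 1,Item 3) = 0.38 × 0.98 × 1.45 = 0.5400
  σ(Item 1,Item 4) = 0.39 × 0.98 × 1.00 = 0.3822
  σ(Item 2,Item 3) = 0.56 × 1.11 × 1.45 = 0.9013
  σ(Item 2,Item 4) = 0.36 × 1.11 × 1.00 = 0.3996
  σ(Item 3,Item 4) = 0.43 × 1.45 × 1.00 = 0.6235
σ²_T = Σσ²ᵢ + 2·Σσ_ij = 5.2950 + 2 × 3.4775 = 12.2500
α = (4/3)·(1 − 5.2950/12.2500) = 0.76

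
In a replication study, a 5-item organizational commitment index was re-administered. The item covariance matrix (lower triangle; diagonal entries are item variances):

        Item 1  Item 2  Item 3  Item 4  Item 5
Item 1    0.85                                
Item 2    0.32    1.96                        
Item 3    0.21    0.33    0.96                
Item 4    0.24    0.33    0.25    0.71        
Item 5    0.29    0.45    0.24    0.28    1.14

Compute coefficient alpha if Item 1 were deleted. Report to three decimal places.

Remaining items: Item 2, Item 3, Item 4, Item 5 (k = 4).
Σσ²ᵢ = 1.96 + 0.96 + 0.71 + 1.14 = 4.77
σ²_total = 4.77 + 2 × 1.88 = 8.53
α (item deleted) = (4/3)·(1 − 4.77/8.53) = 0.588

α = 0.588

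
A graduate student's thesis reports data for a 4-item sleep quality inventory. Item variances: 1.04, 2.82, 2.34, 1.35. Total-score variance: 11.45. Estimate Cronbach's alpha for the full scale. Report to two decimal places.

α = 0.45

Σσ²ᵢ = 1.04 + 2.82 + 2.34 + 1.35 = 7.55
α = (k/(k−1))·(1 − Σσ²ᵢ/Var(T)) = (4/3)·(1 − 7.55/11.45) = 0.45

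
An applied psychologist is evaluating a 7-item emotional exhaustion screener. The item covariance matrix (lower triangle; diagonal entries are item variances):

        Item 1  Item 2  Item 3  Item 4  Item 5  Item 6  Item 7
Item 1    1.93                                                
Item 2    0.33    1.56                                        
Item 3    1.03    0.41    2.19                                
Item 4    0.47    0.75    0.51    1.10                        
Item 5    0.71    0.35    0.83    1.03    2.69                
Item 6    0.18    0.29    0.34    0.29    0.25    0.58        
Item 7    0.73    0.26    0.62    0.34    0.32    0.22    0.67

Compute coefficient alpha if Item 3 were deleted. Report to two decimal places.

coefficient alpha = 0.73

Remaining items: Item 1, Item 2, Item 4, Item 5, Item 6, Item 7 (k = 6).
ΣVar(i) = 1.93 + 1.56 + 1.10 + 2.69 + 0.58 + 0.67 = 8.53
Var(T) = 8.53 + 2 × 6.52 = 21.57
α (item deleted) = (6/5)·(1 − 8.53/21.57) = 0.73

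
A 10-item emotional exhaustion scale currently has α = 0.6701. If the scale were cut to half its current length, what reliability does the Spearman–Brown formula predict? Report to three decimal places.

predicted reliability = 0.504

Length factor m = 1/2
α' = m·α / (1 − (1−m)·α)
   = 1/2 × 0.6701 / (1 − (1 − 1/2) × 0.6701)
   = 0.3351 / 0.6649 = 0.504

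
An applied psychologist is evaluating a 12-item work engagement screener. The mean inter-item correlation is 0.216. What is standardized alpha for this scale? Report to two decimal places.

Standardized α = k·r̄ / (1 + (k−1)·r̄) = 12 × 0.216 / (1 + 11 × 0.216)
  = 2.5920 / 3.3760 = 0.77

α = 0.77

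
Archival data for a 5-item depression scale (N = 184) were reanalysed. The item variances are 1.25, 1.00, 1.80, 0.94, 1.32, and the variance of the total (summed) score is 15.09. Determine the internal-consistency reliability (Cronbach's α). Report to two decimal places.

α = 0.73

Σσᵢ² = 1.25 + 1.00 + 1.80 + 0.94 + 1.32 = 6.31
α = (k/(k−1))·(1 − Σσᵢ²/σ²_T) = (5/4)·(1 − 6.31/15.09) = 0.73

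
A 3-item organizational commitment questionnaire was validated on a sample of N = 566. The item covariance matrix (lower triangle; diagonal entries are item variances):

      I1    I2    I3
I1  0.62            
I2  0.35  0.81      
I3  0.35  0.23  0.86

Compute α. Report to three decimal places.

α = 0.672

Σσᵢ² = 0.62 + 0.81 + 0.86 = 2.29
Sum of the distinct covariances = 0.93
σ²_T = 2.29 + 2 × 0.93 = 4.15
α = (k/(k−1))·(1 − Σσᵢ²/σ²_T) = (3/2)·(1 − 2.29/4.15) = 0.672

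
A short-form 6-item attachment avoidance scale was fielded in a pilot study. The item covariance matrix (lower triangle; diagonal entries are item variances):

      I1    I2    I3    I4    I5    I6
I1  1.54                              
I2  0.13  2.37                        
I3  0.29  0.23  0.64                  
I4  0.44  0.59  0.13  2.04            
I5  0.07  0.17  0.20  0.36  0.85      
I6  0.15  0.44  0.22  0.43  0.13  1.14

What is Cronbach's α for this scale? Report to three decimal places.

Σσᵢ² = 1.54 + 2.37 + 0.64 + 2.04 + 0.85 + 1.14 = 8.58
Sum of the distinct covariances = 3.98
Var(T) = 8.58 + 2 × 3.98 = 16.54
α = (k/(k−1))·(1 − Σσᵢ²/Var(T)) = (6/5)·(1 − 8.58/16.54) = 0.578

Cronbach's α = 0.578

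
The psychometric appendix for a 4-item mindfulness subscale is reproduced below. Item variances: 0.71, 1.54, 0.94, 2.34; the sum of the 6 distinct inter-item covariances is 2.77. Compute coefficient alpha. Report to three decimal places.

α = 0.667

ΣVar(i) = 0.71 + 1.54 + 0.94 + 2.34 = 5.53
Sum of distinct covariances = 2.77
σ²_T = ΣVar(i) + 2·Σcov = 5.53 + 2 × 2.77 = 11.07
α = (4/3)·(1 − 5.53/11.07) = 0.667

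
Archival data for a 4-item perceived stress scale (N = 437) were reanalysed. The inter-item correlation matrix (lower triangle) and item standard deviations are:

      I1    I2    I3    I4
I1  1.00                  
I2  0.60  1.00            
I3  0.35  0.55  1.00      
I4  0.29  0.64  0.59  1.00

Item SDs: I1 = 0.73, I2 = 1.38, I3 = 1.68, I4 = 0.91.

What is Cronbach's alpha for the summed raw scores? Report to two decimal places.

Σσ²ᵢ = 0.73² + 1.38² + 1.68² + 0.91² = 6.0878
Covariances σ_ij = r_ij · s_i · s_j:
  σ(I1,I2) = 0.60 × 0.73 × 1.38 = 0.6044
  σ(I1,I3) = 0.35 × 0.73 × 1.68 = 0.4292
  σ(I1,I4) = 0.29 × 0.73 × 0.91 = 0.1926
  σ(I2,I3) = 0.55 × 1.38 × 1.68 = 1.2751
  σ(I2,I4) = 0.64 × 1.38 × 0.91 = 0.8037
  σ(I3,I4) = 0.59 × 1.68 × 0.91 = 0.9020
σ²_T = Σσ²ᵢ + 2·Σσ_ij = 6.0878 + 2 × 4.2070 = 14.5018
α = (4/3)·(1 − 6.0878/14.5018) = 0.77

Cronbach's alpha = 0.77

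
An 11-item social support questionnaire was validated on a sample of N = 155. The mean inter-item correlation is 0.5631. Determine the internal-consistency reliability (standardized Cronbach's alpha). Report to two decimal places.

standardized Cronbach's alpha = 0.93

Standardized α = k·r̄ / (1 + (k−1)·r̄) = 11 × 0.5631 / (1 + 10 × 0.5631)
  = 6.1941 / 6.6310 = 0.93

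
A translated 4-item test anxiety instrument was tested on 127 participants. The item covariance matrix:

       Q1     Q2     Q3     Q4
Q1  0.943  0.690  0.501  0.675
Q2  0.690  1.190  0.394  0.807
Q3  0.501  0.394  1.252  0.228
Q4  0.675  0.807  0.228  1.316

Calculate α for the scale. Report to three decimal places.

sum of item variances = 0.943 + 1.190 + 1.252 + 1.316 = 4.701
Σ_{i<j} σ_ij = 3.295
Var(T) = 4.701 + 2 × 3.295 = 11.291
α = (k/(k−1))·(1 − sum of item variances/Var(T)) = (4/3)·(1 − 4.701/11.291) = 0.778

α = 0.778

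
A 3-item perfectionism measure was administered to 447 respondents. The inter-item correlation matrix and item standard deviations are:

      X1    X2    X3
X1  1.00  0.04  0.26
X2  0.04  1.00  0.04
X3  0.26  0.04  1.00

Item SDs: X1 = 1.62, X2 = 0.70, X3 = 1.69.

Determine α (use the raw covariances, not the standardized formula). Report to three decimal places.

Σσ²ᵢ = 1.62² + 0.70² + 1.69² = 5.9705
Covariances σ_ij = r_ij · s_i · s_j:
  σ(X1,X2) = 0.04 × 1.62 × 0.70 = 0.0454
  σ(X1,X3) = 0.26 × 1.62 × 1.69 = 0.7118
  σ(X2,X3) = 0.04 × 0.70 × 1.69 = 0.0473
σ²_T = Σσ²ᵢ + 2·Σσ_ij = 5.9705 + 2 × 0.8045 = 7.5795
α = (3/2)·(1 − 5.9705/7.5795) = 0.318

α = 0.318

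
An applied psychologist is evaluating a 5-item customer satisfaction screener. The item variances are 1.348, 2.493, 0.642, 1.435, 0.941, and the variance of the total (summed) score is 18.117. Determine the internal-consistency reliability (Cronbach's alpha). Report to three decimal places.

Σσ²ᵢ = 1.348 + 2.493 + 0.642 + 1.435 + 0.941 = 6.859
α = (k/(k−1))·(1 − Σσ²ᵢ/σ²_total) = (5/4)·(1 − 6.859/18.117) = 0.777

Cronbach's alpha = 0.777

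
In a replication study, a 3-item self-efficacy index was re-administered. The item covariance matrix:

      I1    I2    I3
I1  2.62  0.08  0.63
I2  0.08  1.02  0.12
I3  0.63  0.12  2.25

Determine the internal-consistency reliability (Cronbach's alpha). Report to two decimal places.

Σσ²ᵢ = 2.62 + 1.02 + 2.25 = 5.89
Sum of the distinct covariances = 0.83
total variance = 5.89 + 2 × 0.83 = 7.55
α = (k/(k−1))·(1 − Σσ²ᵢ/total variance) = (3/2)·(1 − 5.89/7.55) = 0.33

α = 0.33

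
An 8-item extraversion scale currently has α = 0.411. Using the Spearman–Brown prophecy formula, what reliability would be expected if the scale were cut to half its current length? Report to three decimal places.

predicted reliability = 0.259

Length factor m = 1/2
α' = m·α / (1 − (1−m)·α)
   = 1/2 × 0.411 / (1 − (1 − 1/2) × 0.411)
   = 0.2055 / 0.7945 = 0.259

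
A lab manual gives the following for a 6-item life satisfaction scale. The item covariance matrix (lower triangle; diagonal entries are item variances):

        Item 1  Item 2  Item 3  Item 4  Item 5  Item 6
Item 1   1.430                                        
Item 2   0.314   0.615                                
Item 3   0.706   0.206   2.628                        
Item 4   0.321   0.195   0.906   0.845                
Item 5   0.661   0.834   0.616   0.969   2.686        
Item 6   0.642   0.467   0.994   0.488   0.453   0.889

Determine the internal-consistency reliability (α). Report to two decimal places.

Σσᵢ² = 1.430 + 0.615 + 2.628 + 0.845 + 2.686 + 0.889 = 9.093
Σ_{i<j} σ_ij = 8.772
σ²_T = 9.093 + 2 × 8.772 = 26.637
α = (k/(k−1))·(1 − Σσᵢ²/σ²_T) = (6/5)·(1 − 9.093/26.637) = 0.79

α = 0.79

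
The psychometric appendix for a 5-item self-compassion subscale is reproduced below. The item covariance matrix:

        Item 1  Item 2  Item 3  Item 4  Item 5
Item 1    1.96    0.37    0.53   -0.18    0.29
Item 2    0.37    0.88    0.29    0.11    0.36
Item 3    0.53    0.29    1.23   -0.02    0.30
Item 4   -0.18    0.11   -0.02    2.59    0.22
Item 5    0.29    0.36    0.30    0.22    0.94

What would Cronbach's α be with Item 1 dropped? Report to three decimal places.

Remaining items: Item 2, Item 3, Item 4, Item 5 (k = 4).
Σσᵢ² = 0.88 + 1.23 + 2.59 + 0.94 = 5.64
total variance = 5.64 + 2 × 1.26 = 8.16
α (item deleted) = (4/3)·(1 − 5.64/8.16) = 0.412

Cronbach's α = 0.412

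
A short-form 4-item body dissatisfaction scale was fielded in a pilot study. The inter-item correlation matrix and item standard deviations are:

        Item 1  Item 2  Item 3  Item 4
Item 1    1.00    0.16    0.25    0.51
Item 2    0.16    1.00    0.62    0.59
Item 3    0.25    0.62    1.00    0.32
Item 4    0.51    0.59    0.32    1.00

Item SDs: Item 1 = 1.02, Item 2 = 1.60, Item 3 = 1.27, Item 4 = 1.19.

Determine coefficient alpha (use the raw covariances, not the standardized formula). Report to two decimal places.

coefficient alpha = 0.73

Σσ²ᵢ = 1.02² + 1.60² + 1.27² + 1.19² = 6.6294
Covariances σ_ij = r_ij · s_i · s_j:
  σ(Item 1,Item 2) = 0.16 × 1.02 × 1.60 = 0.2611
  σ(Item 1,Item 3) = 0.25 × 1.02 × 1.27 = 0.3239
  σ(Item 1,Item 4) = 0.51 × 1.02 × 1.19 = 0.6190
  σ(Item 2,Item 3) = 0.62 × 1.60 × 1.27 = 1.2598
  σ(Item 2,Item 4) = 0.59 × 1.60 × 1.19 = 1.1234
  σ(Item 3,Item 4) = 0.32 × 1.27 × 1.19 = 0.4836
σ²_T = Σσ²ᵢ + 2·Σσ_ij = 6.6294 + 2 × 4.0708 = 14.7710
α = (4/3)·(1 − 6.6294/14.7710) = 0.73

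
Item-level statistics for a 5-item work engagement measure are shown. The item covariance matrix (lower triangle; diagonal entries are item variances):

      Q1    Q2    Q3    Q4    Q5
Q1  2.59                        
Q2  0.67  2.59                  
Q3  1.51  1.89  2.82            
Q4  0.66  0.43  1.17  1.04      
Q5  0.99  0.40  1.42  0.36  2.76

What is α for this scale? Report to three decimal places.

α = 0.771

ΣVar(i) = 2.59 + 2.59 + 2.82 + 1.04 + 2.76 = 11.80
Sum of off-diagonal covariances = 9.50
Var(T) = 11.80 + 2 × 9.50 = 30.80
α = (k/(k−1))·(1 − ΣVar(i)/Var(T)) = (5/4)·(1 − 11.80/30.80) = 0.771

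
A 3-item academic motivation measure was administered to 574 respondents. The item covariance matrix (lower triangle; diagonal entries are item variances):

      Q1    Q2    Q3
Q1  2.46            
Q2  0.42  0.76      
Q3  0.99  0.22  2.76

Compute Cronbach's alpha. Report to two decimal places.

α = 0.53

ΣVar(i) = 2.46 + 0.76 + 2.76 = 5.98
Sum of the distinct covariances = 1.63
σ²_total = 5.98 + 2 × 1.63 = 9.24
α = (k/(k−1))·(1 − ΣVar(i)/σ²_total) = (3/2)·(1 − 5.98/9.24) = 0.53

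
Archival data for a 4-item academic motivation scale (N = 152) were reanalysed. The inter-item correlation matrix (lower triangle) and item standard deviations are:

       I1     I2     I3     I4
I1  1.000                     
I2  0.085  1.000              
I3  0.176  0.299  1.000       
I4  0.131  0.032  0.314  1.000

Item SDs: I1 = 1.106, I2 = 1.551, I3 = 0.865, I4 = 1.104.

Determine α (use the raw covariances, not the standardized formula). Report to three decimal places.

α = 0.407

Σσ²ᵢ = 1.106² + 1.551² + 0.865² + 1.104² = 5.5959
Covariances σ_ij = r_ij · s_i · s_j:
  σ(I1,I2) = 0.085 × 1.106 × 1.551 = 0.1458
  σ(I1,I3) = 0.176 × 1.106 × 0.865 = 0.1684
  σ(I1,I4) = 0.131 × 1.106 × 1.104 = 0.1600
  σ(I2,I3) = 0.299 × 1.551 × 0.865 = 0.4011
  σ(I2,I4) = 0.032 × 1.551 × 1.104 = 0.0548
  σ(I3,I4) = 0.314 × 0.865 × 1.104 = 0.2999
σ²_T = Σσ²ᵢ + 2·Σσ_ij = 5.5959 + 2 × 1.2300 = 8.0559
α = (4/3)·(1 − 5.5959/8.0559) = 0.407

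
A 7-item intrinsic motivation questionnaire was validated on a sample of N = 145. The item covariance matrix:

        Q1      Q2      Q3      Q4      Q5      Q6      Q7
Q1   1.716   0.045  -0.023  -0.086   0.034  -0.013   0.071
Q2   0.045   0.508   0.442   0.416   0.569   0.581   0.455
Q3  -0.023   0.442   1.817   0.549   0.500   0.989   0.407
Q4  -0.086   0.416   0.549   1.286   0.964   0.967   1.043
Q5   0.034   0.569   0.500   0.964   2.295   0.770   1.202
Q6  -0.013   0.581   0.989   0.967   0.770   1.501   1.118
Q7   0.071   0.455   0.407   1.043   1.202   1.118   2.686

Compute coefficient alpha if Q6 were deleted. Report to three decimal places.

Remaining items: Q1, Q2, Q3, Q4, Q5, Q7 (k = 6).
Σσᵢ² = 1.716 + 0.508 + 1.817 + 1.286 + 2.295 + 2.686 = 10.308
total variance = 10.308 + 2 × 6.588 = 23.484
α (item deleted) = (6/5)·(1 − 10.308/23.484) = 0.673

α = 0.673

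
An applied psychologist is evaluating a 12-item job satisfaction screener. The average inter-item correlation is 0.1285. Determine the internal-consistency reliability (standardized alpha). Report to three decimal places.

standardized alpha = 0.639

Standardized α = k·r̄ / (1 + (k−1)·r̄) = 12 × 0.1285 / (1 + 11 × 0.1285)
  = 1.5420 / 2.4135 = 0.639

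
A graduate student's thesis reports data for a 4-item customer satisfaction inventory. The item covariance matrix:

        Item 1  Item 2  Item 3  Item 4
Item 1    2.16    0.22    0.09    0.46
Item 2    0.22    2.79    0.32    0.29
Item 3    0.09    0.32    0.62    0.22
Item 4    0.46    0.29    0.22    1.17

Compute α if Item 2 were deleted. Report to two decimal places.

Remaining items: Item 1, Item 3, Item 4 (k = 3).
sum of item variances = 2.16 + 0.62 + 1.17 = 3.95
total variance = 3.95 + 2 × 0.77 = 5.49
α (item deleted) = (3/2)·(1 − 3.95/5.49) = 0.42

α = 0.42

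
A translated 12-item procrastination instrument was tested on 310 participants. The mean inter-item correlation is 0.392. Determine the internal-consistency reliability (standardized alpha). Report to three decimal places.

Standardized α = k·r̄ / (1 + (k−1)·r̄) = 12 × 0.392 / (1 + 11 × 0.392)
  = 4.7040 / 5.3120 = 0.886

standardized alpha = 0.886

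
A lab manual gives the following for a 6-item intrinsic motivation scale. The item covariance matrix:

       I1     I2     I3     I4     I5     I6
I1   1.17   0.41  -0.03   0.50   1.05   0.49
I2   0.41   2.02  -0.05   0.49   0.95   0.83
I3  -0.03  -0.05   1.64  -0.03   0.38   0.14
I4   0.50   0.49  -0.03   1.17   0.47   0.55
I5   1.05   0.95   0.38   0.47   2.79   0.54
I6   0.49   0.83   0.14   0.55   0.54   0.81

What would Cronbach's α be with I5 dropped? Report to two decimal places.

α = 0.62

Remaining items: I1, I2, I3, I4, I6 (k = 5).
Σσ²ᵢ = 1.17 + 2.02 + 1.64 + 1.17 + 0.81 = 6.81
σ²_total = 6.81 + 2 × 3.30 = 13.41
α (item deleted) = (5/4)·(1 − 6.81/13.41) = 0.62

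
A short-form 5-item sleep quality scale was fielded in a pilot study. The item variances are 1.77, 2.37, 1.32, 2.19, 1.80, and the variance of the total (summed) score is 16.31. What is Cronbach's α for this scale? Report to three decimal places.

Cronbach's α = 0.526

sum of item variances = 1.77 + 2.37 + 1.32 + 2.19 + 1.80 = 9.45
α = (k/(k−1))·(1 − sum of item variances/Var(T)) = (5/4)·(1 − 9.45/16.31) = 0.526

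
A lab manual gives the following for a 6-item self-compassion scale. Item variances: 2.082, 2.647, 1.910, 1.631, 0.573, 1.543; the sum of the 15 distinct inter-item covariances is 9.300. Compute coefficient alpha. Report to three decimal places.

coefficient alpha = 0.770

sum of item variances = 2.082 + 2.647 + 1.910 + 1.631 + 0.573 + 1.543 = 10.386
Sum of distinct covariances = 9.300
σ²_T = sum of item variances + 2·Σcov = 10.386 + 2 × 9.300 = 28.986
α = (6/5)·(1 − 10.386/28.986) = 0.770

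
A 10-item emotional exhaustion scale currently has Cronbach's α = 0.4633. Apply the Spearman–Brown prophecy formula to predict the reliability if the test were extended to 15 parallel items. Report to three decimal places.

predicted reliability = 0.564

Length factor m = 15/10 = 1.5000
α' = m·α / (1 + (m−1)·α)
   = 15/10 × 0.4633 / (1 + (15/10 − 1) × 0.4633)
   = 0.6949 / 1.2316 = 0.564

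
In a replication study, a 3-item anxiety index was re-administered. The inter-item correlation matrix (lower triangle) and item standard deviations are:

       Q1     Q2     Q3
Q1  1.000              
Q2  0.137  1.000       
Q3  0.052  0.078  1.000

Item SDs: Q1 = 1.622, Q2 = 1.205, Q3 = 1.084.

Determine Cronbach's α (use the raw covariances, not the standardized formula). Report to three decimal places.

Cronbach's α = 0.224

Σσ²ᵢ = 1.622² + 1.205² + 1.084² = 5.2580
Covariances σ_ij = r_ij · s_i · s_j:
  σ(Q1,Q2) = 0.137 × 1.622 × 1.205 = 0.2678
  σ(Q1,Q3) = 0.052 × 1.622 × 1.084 = 0.0914
  σ(Q2,Q3) = 0.078 × 1.205 × 1.084 = 0.1019
σ²_T = Σσ²ᵢ + 2·Σσ_ij = 5.2580 + 2 × 0.4611 = 6.1802
α = (3/2)·(1 − 5.2580/6.1802) = 0.224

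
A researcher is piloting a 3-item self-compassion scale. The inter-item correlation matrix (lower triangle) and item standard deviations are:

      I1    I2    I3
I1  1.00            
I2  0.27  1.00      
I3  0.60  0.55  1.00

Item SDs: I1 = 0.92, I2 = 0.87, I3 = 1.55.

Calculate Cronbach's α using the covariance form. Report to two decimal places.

Cronbach's α = 0.71

Σσ²ᵢ = 0.92² + 0.87² + 1.55² = 4.0058
Covariances σ_ij = r_ij · s_i · s_j:
  σ(I1,I2) = 0.27 × 0.92 × 0.87 = 0.2161
  σ(I1,I3) = 0.60 × 0.92 × 1.55 = 0.8556
  σ(I2,I3) = 0.55 × 0.87 × 1.55 = 0.7417
σ²_T = Σσ²ᵢ + 2·Σσ_ij = 4.0058 + 2 × 1.8134 = 7.6326
α = (3/2)·(1 − 4.0058/7.6326) = 0.71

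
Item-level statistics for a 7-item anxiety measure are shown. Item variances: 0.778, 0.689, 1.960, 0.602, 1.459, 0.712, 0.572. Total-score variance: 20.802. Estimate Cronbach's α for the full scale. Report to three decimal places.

Σσᵢ² = 0.778 + 0.689 + 1.960 + 0.602 + 1.459 + 0.712 + 0.572 = 6.772
α = (k/(k−1))·(1 − Σσᵢ²/σ²_T) = (7/6)·(1 − 6.772/20.802) = 0.787

Cronbach's α = 0.787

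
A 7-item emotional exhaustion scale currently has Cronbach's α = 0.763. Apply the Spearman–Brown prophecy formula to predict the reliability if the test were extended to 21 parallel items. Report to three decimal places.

Length factor m = 21/7 = 3.0000
α' = m·α / (1 + (m−1)·α)
   = 21/7 × 0.763 / (1 + (21/7 − 1) × 0.763)
   = 2.2890 / 2.5260 = 0.906

predicted reliability = 0.906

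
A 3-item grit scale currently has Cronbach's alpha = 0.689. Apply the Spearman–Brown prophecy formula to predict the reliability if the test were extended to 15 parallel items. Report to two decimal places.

Length factor m = 15/3 = 5.0000
α' = m·α / (1 + (m−1)·α)
   = 15/3 × 0.689 / (1 + (15/3 − 1) × 0.689)
   = 3.4450 / 3.7560 = 0.92

predicted reliability = 0.92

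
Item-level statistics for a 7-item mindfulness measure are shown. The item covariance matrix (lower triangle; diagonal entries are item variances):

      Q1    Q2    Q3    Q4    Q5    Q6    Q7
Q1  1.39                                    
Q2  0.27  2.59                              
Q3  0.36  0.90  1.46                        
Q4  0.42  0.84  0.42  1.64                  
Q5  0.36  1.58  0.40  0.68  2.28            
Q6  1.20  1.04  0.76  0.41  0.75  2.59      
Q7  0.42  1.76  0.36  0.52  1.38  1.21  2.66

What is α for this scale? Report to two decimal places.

sum of item variances = 1.39 + 2.59 + 1.46 + 1.64 + 2.28 + 2.59 + 2.66 = 14.61
Σ_{i<j} σ_ij = 16.04
σ²_total = 14.61 + 2 × 16.04 = 46.69
α = (k/(k−1))·(1 − sum of item variances/σ²_total) = (7/6)·(1 − 14.61/46.69) = 0.80

α = 0.80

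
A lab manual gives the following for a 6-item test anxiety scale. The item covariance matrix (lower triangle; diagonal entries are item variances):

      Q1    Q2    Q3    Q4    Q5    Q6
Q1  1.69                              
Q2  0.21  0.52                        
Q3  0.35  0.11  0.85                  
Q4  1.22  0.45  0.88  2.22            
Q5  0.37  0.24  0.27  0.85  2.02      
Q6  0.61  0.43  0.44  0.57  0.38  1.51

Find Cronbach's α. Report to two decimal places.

α = 0.75

sum of item variances = 1.69 + 0.52 + 0.85 + 2.22 + 2.02 + 1.51 = 8.81
Σ_{i<j} σ_ij = 7.38
σ²_T = 8.81 + 2 × 7.38 = 23.57
α = (k/(k−1))·(1 − sum of item variances/σ²_T) = (6/5)·(1 − 8.81/23.57) = 0.75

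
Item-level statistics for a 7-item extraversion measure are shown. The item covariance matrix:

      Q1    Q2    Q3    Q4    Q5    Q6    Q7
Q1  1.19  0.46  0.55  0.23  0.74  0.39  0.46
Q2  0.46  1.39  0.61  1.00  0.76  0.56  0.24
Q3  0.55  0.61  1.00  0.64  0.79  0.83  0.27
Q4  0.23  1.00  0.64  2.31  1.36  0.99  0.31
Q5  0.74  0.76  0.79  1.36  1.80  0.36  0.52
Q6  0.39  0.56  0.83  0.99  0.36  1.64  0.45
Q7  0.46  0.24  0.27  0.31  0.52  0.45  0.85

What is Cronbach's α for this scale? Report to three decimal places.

α = 0.829

Σσ²ᵢ = 1.19 + 1.39 + 1.00 + 2.31 + 1.80 + 1.64 + 0.85 = 10.18
Sum of the distinct covariances = 12.52
Var(T) = 10.18 + 2 × 12.52 = 35.22
α = (k/(k−1))·(1 − Σσ²ᵢ/Var(T)) = (7/6)·(1 − 10.18/35.22) = 0.829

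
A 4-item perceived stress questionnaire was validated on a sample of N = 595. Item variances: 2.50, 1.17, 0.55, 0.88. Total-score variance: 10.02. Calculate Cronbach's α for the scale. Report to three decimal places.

α = 0.655

ΣVar(i) = 2.50 + 1.17 + 0.55 + 0.88 = 5.10
α = (k/(k−1))·(1 − ΣVar(i)/σ²_T) = (4/3)·(1 − 5.10/10.02) = 0.655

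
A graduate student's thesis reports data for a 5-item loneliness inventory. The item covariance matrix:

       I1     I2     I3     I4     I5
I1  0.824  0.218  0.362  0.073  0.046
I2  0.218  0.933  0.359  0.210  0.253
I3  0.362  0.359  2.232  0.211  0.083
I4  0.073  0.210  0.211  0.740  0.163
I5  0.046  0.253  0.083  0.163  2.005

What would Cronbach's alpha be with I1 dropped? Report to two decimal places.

Remaining items: I2, I3, I4, I5 (k = 4).
Σσ²ᵢ = 0.933 + 2.232 + 0.740 + 2.005 = 5.910
σ²_total = 5.910 + 2 × 1.279 = 8.468
α (item deleted) = (4/3)·(1 − 5.910/8.468) = 0.40

α = 0.40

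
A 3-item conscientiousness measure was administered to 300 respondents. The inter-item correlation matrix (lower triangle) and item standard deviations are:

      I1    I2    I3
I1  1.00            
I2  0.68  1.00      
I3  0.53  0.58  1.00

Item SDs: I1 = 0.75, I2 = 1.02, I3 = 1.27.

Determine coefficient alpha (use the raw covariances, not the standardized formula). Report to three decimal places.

Σσ²ᵢ = 0.75² + 1.02² + 1.27² = 3.2158
Covariances σ_ij = r_ij · s_i · s_j:
  σ(I1,I2) = 0.68 × 0.75 × 1.02 = 0.5202
  σ(I1,I3) = 0.53 × 0.75 × 1.27 = 0.5048
  σ(I2,I3) = 0.58 × 1.02 × 1.27 = 0.7513
σ²_T = Σσ²ᵢ + 2·Σσ_ij = 3.2158 + 2 × 1.7763 = 6.7684
α = (3/2)·(1 − 3.2158/6.7684) = 0.787

coefficient alpha = 0.787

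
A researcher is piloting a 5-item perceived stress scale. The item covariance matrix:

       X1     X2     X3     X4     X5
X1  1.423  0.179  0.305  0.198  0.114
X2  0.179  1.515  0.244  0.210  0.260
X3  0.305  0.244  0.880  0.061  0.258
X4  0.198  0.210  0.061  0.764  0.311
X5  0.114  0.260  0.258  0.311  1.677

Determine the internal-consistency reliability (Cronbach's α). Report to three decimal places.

Σσᵢ² = 1.423 + 1.515 + 0.880 + 0.764 + 1.677 = 6.259
Sum of the distinct covariances = 2.140
Var(T) = 6.259 + 2 × 2.140 = 10.539
α = (k/(k−1))·(1 − Σσᵢ²/Var(T)) = (5/4)·(1 − 6.259/10.539) = 0.508

Cronbach's α = 0.508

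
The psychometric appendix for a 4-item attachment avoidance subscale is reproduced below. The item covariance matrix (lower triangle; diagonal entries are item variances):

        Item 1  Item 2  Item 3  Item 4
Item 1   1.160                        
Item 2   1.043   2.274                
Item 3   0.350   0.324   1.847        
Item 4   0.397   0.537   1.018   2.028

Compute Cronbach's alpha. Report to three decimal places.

sum of item variances = 1.160 + 2.274 + 1.847 + 2.028 = 7.309
Sum of the distinct covariances = 3.669
total variance = 7.309 + 2 × 3.669 = 14.647
α = (k/(k−1))·(1 − sum of item variances/total variance) = (4/3)·(1 − 7.309/14.647) = 0.668

α = 0.668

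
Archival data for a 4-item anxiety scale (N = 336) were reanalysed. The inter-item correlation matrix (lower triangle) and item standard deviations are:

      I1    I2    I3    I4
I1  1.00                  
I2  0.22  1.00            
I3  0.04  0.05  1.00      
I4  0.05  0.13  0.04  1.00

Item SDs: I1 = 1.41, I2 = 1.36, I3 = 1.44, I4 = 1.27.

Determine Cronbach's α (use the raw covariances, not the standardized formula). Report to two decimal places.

α = 0.28

Σσ²ᵢ = 1.41² + 1.36² + 1.44² + 1.27² = 7.5242
Covariances σ_ij = r_ij · s_i · s_j:
  σ(I1,I2) = 0.22 × 1.41 × 1.36 = 0.4219
  σ(I1,I3) = 0.04 × 1.41 × 1.44 = 0.0812
  σ(I1,I4) = 0.05 × 1.41 × 1.27 = 0.0895
  σ(I2,I3) = 0.05 × 1.36 × 1.44 = 0.0979
  σ(I2,I4) = 0.13 × 1.36 × 1.27 = 0.2245
  σ(I3,I4) = 0.04 × 1.44 × 1.27 = 0.0732
σ²_T = Σσ²ᵢ + 2·Σσ_ij = 7.5242 + 2 × 0.9882 = 9.5006
α = (4/3)·(1 − 7.5242/9.5006) = 0.28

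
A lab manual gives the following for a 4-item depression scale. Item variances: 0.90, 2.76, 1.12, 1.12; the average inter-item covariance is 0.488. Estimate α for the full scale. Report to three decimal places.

Σσ²ᵢ = 0.90 + 2.76 + 1.12 + 1.12 = 5.90
Sum of the 6 distinct covariances = 6 × 0.488 = 2.928
Var(T) = Σσ²ᵢ + 2·Σcov = 5.90 + 2 × 2.928 = 11.756
α = (4/3)·(1 − 5.90/11.756) = 0.664

α = 0.664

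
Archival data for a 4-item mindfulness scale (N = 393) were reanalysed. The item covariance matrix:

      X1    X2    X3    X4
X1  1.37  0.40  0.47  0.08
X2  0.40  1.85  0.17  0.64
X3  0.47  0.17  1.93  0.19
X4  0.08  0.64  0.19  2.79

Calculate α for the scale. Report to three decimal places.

sum of item variances = 1.37 + 1.85 + 1.93 + 2.79 = 7.94
Sum of off-diagonal covariances = 1.95
σ²_T = 7.94 + 2 × 1.95 = 11.84
α = (k/(k−1))·(1 − sum of item variances/σ²_T) = (4/3)·(1 − 7.94/11.84) = 0.439

α = 0.439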